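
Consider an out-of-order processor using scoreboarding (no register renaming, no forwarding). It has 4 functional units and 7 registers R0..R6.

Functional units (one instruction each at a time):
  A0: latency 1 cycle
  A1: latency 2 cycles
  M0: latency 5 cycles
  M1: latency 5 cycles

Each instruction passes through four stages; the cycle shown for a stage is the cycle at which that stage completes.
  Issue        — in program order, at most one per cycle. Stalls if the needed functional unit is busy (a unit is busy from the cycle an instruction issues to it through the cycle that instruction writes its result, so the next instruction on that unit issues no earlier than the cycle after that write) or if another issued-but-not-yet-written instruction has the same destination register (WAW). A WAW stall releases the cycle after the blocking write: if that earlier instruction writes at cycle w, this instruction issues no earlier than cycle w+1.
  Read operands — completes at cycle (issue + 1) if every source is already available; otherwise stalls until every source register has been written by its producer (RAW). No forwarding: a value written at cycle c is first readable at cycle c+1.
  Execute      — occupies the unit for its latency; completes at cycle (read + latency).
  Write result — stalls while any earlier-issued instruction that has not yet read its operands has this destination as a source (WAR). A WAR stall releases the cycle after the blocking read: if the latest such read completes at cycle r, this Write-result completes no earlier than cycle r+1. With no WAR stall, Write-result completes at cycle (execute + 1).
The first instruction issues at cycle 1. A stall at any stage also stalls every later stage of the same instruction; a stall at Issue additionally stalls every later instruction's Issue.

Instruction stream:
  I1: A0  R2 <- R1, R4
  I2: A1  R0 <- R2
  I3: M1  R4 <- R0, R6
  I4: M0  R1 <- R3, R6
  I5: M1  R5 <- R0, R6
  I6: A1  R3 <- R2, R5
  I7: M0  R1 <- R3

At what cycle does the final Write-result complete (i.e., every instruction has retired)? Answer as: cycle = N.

cycle = 34

  I1 | 1 | 2 | 3 | 4
  I2 | 2 | 5 | 7 | 8   RAW R2: wait I1 write@4
  I3 | 3 | 9 | 14 | 15   RAW R0: wait I2 write@8
  I4 | 4 | 5 | 10 | 11
  I5 | 16 | 17 | 22 | 23   struct: M1 busy until I3 writes@15
  I6 | 17 | 24 | 26 | 27   RAW R5: wait I5 write@23
  I7 | 18 | 28 | 33 | 34   RAW R3: wait I6 write@27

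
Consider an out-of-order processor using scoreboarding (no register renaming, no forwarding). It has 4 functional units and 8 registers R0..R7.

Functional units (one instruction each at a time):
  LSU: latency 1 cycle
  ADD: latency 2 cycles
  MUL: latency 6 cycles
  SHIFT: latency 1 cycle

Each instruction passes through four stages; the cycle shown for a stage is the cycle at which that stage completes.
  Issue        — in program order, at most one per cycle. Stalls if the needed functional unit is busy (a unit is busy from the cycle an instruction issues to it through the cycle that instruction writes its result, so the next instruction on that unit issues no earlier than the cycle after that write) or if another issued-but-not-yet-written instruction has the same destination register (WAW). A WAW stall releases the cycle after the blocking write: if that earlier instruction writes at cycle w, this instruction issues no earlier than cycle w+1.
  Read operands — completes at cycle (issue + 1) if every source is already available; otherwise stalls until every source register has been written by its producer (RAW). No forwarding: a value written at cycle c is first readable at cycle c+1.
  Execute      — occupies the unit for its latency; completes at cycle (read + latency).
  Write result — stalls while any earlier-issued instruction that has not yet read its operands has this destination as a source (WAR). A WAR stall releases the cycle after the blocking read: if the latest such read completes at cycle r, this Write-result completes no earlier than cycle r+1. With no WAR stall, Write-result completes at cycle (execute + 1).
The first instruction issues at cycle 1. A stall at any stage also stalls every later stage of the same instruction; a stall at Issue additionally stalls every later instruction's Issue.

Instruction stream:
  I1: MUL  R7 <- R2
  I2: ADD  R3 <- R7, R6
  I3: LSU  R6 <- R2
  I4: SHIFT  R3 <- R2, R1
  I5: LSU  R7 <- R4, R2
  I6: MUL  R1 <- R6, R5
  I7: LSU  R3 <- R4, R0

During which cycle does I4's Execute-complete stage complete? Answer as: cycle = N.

I1  is:1  ro:2  ex:8  wr:9
I2  is:2  ro:10  ex:12  wr:13  — RAW R7: wait I1 write@9
I3  is:3  ro:4  ex:5  wr:11  — WAR R6: wait I2 read@10
I4  is:14  ro:15  ex:16  wr:17  — WAW R3: wait I2 write@13
I5  is:15  ro:16  ex:17  wr:18
I6  is:16  ro:17  ex:23  wr:24
I7  is:19  ro:20  ex:21  wr:22  — struct: LSU busy until I5 writes@18

cycle = 16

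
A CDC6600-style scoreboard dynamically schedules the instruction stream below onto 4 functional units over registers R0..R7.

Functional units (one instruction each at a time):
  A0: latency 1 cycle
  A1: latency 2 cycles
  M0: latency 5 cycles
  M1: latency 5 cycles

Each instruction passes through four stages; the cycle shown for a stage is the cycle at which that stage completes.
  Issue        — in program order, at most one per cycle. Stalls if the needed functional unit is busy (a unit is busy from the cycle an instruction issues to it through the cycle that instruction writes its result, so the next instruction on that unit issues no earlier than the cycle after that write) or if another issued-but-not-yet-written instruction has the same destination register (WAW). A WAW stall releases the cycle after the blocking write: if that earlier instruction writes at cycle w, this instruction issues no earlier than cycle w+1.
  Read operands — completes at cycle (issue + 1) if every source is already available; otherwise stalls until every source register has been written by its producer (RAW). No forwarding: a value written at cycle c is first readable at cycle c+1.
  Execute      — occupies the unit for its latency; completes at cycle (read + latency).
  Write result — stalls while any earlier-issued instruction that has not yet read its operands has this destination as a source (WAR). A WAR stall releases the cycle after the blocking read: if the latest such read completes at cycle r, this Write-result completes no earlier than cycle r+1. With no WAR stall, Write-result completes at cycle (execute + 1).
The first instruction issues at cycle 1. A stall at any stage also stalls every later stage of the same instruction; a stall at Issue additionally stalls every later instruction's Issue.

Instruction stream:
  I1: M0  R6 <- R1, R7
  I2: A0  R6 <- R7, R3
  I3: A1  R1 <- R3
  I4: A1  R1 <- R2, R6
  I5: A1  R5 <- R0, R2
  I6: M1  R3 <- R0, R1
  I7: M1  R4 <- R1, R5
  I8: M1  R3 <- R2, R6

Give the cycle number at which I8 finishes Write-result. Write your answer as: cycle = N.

cycle = 44

t=1  I1→M0
t=2  I1 RO
t=7  I1 EX
t=8  I1 WR R6
t=9  I2→A0
t=10  I2 RO · I3→A1
t=11  I2 EX · I3 RO
t=12  I2 WR R6
t=13  I3 EX
t=14  I3 WR R1
t=15  I4→A1
t=16  I4 RO
t=18  I4 EX
t=19  I4 WR R1
t=20  I5→A1
t=21  I5 RO · I6→M1
t=22  I6 RO
t=23  I5 EX
t=24  I5 WR R5
t=27  I6 EX
t=28  I6 WR R3
t=29  I7→M1
t=30  I7 RO
t=35  I7 EX
t=36  I7 WR R4
t=37  I8→M1
t=38  I8 RO
t=43  I8 EX
t=44  I8 WR R3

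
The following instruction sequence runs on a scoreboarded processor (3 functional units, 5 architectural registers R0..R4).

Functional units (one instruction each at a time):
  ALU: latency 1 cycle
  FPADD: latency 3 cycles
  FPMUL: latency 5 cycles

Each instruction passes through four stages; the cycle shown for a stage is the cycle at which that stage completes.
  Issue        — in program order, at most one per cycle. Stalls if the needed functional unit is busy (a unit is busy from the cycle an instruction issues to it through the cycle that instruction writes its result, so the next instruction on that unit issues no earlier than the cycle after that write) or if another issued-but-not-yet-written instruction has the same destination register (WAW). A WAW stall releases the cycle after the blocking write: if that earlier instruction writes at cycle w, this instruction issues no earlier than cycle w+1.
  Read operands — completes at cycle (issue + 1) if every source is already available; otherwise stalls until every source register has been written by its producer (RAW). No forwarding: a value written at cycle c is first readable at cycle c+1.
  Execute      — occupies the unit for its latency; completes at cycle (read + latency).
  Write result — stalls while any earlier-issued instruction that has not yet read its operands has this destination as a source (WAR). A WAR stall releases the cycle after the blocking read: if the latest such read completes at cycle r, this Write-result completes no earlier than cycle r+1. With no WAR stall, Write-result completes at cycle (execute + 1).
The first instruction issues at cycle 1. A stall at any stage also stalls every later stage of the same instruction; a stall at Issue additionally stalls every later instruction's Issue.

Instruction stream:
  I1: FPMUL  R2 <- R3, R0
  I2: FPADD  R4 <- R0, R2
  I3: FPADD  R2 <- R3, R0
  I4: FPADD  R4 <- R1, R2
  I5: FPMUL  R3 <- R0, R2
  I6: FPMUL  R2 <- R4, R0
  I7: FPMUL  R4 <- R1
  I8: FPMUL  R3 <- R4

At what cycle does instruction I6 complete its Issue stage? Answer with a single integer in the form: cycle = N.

1) issue 1, read 2, done 7, write 8
2) issue 2, read 9, done 12, write 13  <RAW R2: wait I1 write@8>
3) issue 14, read 15, done 18, write 19  <struct: FPADD busy until I2 writes@13>
4) issue 20, read 21, done 24, write 25  <struct: FPADD busy until I3 writes@19>
5) issue 21, read 22, done 27, write 28
6) issue 29, read 30, done 35, write 36  <struct: FPMUL busy until I5 writes@28>
7) issue 37, read 38, done 43, write 44  <struct: FPMUL busy until I6 writes@36>
8) issue 45, read 46, done 51, write 52  <struct: FPMUL busy until I7 writes@44>

cycle = 29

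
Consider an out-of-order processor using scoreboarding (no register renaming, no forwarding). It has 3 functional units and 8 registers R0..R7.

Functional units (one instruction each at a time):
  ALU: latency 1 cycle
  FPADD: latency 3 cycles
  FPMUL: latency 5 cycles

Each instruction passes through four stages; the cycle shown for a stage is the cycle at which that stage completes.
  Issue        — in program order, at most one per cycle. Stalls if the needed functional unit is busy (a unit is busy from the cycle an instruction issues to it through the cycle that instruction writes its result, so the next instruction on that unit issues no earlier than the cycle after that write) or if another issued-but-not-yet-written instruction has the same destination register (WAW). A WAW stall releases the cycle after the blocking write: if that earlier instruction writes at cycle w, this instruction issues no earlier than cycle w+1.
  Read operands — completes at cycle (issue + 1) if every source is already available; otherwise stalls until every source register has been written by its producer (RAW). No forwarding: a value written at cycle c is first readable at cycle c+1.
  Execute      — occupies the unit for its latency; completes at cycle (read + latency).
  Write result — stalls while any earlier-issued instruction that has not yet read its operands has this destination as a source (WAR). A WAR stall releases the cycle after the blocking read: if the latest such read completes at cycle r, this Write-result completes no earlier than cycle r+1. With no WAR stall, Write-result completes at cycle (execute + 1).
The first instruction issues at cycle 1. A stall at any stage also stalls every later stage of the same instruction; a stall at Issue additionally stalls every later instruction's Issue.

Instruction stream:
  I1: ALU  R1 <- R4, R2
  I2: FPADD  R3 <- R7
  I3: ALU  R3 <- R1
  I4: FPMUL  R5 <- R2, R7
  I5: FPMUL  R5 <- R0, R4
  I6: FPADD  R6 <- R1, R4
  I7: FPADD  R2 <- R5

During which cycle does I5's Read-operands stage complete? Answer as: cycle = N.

cycle = 18

cycle 1: I1→ALU
cycle 2: I1 RO | I2→FPADD
cycle 3: I1 EX | I2 RO
cycle 4: I1 WR R1
cycle 6: I2 EX
cycle 7: I2 WR R3
cycle 8: I3→ALU
cycle 9: I3 RO | I4→FPMUL
cycle 10: I3 EX | I4 RO
cycle 11: I3 WR R3
cycle 15: I4 EX
cycle 16: I4 WR R5
cycle 17: I5→FPMUL
cycle 18: I5 RO | I6→FPADD
cycle 19: I6 RO
cycle 22: I6 EX
cycle 23: I5 EX | I6 WR R6
cycle 24: I5 WR R5 | I7→FPADD
cycle 25: I7 RO
cycle 28: I7 EX
cycle 29: I7 WR R2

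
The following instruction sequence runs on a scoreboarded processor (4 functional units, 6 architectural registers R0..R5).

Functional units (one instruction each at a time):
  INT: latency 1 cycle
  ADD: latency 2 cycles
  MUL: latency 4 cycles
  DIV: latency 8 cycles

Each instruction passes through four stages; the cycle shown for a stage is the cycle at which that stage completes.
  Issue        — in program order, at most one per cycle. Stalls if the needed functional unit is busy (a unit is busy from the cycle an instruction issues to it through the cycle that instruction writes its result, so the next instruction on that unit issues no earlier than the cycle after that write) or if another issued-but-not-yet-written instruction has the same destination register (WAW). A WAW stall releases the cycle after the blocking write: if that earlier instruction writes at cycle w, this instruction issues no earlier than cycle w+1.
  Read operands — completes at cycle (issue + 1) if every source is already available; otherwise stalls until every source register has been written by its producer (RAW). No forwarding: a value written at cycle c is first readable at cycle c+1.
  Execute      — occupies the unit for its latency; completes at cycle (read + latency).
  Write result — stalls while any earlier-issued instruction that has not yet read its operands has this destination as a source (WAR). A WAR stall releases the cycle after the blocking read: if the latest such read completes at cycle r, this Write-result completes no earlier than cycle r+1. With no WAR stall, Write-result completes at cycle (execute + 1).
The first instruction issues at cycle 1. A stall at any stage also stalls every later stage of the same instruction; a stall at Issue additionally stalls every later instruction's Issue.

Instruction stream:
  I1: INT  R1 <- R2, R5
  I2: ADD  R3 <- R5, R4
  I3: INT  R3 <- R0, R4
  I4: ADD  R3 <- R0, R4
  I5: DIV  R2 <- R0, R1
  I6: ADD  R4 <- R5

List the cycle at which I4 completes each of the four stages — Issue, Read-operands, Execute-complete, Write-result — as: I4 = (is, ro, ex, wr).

1) issue 1, read 2, done 3, write 4
2) issue 2, read 3, done 5, write 6
3) issue 7, read 8, done 9, write 10  <WAW R3: wait I2 write@6>
4) issue 11, read 12, done 14, write 15  <WAW R3: wait I3 write@10>
5) issue 12, read 13, done 21, write 22
6) issue 16, read 17, done 19, write 20  <struct: ADD busy until I4 writes@15>

I4 = (11, 12, 14, 15)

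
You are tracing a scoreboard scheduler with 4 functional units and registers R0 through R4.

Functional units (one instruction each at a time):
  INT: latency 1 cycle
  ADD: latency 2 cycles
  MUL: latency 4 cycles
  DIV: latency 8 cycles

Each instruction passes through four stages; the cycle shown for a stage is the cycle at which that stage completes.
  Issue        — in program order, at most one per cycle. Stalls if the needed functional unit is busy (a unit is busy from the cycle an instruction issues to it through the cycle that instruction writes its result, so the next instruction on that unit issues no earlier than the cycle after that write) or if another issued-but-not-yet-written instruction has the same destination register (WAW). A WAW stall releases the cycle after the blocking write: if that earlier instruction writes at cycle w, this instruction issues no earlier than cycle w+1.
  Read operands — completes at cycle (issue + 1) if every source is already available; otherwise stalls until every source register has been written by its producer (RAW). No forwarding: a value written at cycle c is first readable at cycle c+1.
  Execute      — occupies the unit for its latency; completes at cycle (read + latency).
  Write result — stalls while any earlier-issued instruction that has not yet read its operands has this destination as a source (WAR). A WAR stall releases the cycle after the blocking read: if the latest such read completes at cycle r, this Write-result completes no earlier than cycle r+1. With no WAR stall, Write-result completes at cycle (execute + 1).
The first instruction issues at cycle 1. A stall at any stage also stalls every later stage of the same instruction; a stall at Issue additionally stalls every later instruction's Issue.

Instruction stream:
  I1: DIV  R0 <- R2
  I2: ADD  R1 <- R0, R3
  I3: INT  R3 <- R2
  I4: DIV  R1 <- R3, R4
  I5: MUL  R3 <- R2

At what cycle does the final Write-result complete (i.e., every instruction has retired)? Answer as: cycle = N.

cycle = 26

c1: I1→DIV
c2: I1 RO; I2→ADD
c3: I3→INT
c4: I3 RO
c5: I3 EX
c10: I1 EX
c11: I1 WR R0
c12: I2 RO
c13: I3 WR R3
c14: I2 EX
c15: I2 WR R1
c16: I4→DIV
c17: I4 RO; I5→MUL
c18: I5 RO
c22: I5 EX
c23: I5 WR R3
c25: I4 EX
c26: I4 WR R1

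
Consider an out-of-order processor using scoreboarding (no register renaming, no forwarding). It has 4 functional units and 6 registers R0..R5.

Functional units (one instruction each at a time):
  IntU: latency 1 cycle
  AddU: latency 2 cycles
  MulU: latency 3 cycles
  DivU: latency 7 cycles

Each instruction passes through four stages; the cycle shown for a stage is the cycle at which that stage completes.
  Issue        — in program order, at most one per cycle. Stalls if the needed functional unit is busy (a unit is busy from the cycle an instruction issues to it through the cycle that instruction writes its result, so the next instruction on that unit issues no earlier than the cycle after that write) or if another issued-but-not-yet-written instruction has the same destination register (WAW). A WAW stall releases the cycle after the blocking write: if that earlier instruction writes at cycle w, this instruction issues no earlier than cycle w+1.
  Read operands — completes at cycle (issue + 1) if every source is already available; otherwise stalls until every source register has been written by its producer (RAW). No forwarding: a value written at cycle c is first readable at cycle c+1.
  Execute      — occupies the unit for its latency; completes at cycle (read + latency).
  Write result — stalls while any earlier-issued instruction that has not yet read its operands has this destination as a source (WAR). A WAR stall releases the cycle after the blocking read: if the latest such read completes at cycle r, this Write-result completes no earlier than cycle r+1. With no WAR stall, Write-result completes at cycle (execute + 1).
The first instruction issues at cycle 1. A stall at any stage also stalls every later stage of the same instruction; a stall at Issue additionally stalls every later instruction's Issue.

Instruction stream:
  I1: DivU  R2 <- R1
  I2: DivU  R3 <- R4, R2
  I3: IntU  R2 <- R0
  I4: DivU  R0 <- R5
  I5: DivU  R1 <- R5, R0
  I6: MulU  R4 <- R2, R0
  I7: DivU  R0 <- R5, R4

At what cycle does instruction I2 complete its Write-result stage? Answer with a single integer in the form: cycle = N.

cycle = 20

t=1  I1→DivU
t=2  I1 RO
t=9  I1 EX
t=10  I1 WR R2
t=11  I2→DivU
t=12  I2 RO; I3→IntU
t=13  I3 RO
t=14  I3 EX
t=15  I3 WR R2
t=19  I2 EX
t=20  I2 WR R3
t=21  I4→DivU
t=22  I4 RO
t=29  I4 EX
t=30  I4 WR R0
t=31  I5→DivU
t=32  I5 RO; I6→MulU
t=33  I6 RO
t=36  I6 EX
t=37  I6 WR R4
t=39  I5 EX
t=40  I5 WR R1
t=41  I7→DivU
t=42  I7 RO
t=49  I7 EX
t=50  I7 WR R0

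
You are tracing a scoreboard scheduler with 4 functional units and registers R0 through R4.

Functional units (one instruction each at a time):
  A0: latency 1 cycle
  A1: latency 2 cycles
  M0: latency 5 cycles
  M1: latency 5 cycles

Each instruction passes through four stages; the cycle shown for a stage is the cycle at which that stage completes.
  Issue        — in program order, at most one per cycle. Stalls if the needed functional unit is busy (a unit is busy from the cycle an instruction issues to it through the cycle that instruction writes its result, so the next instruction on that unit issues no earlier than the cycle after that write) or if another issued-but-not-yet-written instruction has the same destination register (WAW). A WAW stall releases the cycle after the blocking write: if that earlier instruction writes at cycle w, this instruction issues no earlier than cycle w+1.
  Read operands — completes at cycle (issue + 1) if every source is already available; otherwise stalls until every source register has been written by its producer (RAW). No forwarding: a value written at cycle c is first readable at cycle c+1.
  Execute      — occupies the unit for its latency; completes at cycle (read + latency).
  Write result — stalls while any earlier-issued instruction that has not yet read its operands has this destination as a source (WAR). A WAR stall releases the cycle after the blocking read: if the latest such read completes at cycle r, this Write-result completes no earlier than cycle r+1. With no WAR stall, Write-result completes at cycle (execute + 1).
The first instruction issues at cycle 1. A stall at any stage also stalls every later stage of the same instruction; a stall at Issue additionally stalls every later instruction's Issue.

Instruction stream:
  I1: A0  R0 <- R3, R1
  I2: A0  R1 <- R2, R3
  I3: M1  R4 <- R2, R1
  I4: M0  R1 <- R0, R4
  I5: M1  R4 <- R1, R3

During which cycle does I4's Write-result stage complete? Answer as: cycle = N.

cycle = 22

I1: IS=1 RO=2 EX=3 WR=4
I2: IS=5 RO=6 EX=7 WR=8  [struct: A0 busy until I1 writes@4]
I3: IS=6 RO=9 EX=14 WR=15  [RAW R1: wait I2 write@8]
I4: IS=9 RO=16 EX=21 WR=22  [WAW R1: wait I2 write@8; RAW R4: wait I3 write@15]
I5: IS=16 RO=23 EX=28 WR=29  [struct: M1 busy until I3 writes@15; RAW R1: wait I4 write@22]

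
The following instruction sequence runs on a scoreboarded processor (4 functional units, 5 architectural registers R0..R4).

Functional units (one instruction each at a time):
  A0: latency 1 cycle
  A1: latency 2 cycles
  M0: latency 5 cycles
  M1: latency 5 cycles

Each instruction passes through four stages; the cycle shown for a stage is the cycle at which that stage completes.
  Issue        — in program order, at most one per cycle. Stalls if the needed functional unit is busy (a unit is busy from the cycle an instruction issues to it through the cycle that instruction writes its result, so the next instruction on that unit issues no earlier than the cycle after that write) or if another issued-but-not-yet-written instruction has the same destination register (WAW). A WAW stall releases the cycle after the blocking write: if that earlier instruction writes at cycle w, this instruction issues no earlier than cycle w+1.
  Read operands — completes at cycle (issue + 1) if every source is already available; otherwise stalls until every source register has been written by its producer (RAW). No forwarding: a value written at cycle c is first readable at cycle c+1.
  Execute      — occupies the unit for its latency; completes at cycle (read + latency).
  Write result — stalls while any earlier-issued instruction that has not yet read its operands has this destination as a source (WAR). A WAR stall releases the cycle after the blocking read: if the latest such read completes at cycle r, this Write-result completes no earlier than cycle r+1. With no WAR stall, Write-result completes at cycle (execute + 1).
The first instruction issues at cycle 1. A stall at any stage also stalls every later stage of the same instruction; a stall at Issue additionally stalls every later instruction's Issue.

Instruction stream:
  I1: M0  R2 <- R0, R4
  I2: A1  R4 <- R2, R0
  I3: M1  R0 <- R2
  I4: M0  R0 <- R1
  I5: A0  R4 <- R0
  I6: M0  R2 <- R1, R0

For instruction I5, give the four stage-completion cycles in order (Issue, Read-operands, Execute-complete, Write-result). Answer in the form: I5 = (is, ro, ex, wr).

I1: IS=1 RO=2 EX=7 WR=8
I2: IS=2 RO=9 EX=11 WR=12  [RAW R2: wait I1 write@8]
I3: IS=3 RO=9 EX=14 WR=15  [RAW R2: wait I1 write@8]
I4: IS=16 RO=17 EX=22 WR=23  [WAW R0: wait I3 write@15]
I5: IS=17 RO=24 EX=25 WR=26  [RAW R0: wait I4 write@23]
I6: IS=24 RO=25 EX=30 WR=31  [struct: M0 busy until I4 writes@23]

I5 = (17, 24, 25, 26)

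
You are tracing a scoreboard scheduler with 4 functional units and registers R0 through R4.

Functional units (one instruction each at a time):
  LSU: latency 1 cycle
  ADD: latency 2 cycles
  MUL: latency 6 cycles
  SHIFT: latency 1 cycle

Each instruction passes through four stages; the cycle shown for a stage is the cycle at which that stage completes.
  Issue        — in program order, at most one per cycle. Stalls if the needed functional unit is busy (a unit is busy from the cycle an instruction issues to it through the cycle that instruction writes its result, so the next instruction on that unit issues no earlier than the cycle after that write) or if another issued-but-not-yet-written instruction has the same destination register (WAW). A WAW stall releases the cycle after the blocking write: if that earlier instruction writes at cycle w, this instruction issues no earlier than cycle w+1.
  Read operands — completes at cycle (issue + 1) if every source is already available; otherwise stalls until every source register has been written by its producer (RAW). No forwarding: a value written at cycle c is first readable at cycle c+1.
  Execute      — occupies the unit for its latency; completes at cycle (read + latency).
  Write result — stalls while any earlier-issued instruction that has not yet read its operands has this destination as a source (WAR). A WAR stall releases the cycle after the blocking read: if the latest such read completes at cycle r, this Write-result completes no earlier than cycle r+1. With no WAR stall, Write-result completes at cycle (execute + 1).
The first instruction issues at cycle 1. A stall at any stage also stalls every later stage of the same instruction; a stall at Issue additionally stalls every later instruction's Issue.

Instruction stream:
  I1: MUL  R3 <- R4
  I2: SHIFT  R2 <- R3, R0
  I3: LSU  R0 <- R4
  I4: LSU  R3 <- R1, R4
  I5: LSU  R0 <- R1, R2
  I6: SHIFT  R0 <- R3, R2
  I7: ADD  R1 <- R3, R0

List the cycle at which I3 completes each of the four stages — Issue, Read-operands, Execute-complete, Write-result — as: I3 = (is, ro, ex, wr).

I3 = (3, 4, 5, 11)

  I1 | 1 | 2 | 8 | 9
  I2 | 2 | 10 | 11 | 12   RAW R3: wait I1 write@9
  I3 | 3 | 4 | 5 | 11   WAR R0: wait I2 read@10
  I4 | 12 | 13 | 14 | 15   struct: LSU busy until I3 writes@11
  I5 | 16 | 17 | 18 | 19   struct: LSU busy until I4 writes@15
  I6 | 20 | 21 | 22 | 23   WAW R0: wait I5 write@19
  I7 | 21 | 24 | 26 | 27   RAW R0: wait I6 write@23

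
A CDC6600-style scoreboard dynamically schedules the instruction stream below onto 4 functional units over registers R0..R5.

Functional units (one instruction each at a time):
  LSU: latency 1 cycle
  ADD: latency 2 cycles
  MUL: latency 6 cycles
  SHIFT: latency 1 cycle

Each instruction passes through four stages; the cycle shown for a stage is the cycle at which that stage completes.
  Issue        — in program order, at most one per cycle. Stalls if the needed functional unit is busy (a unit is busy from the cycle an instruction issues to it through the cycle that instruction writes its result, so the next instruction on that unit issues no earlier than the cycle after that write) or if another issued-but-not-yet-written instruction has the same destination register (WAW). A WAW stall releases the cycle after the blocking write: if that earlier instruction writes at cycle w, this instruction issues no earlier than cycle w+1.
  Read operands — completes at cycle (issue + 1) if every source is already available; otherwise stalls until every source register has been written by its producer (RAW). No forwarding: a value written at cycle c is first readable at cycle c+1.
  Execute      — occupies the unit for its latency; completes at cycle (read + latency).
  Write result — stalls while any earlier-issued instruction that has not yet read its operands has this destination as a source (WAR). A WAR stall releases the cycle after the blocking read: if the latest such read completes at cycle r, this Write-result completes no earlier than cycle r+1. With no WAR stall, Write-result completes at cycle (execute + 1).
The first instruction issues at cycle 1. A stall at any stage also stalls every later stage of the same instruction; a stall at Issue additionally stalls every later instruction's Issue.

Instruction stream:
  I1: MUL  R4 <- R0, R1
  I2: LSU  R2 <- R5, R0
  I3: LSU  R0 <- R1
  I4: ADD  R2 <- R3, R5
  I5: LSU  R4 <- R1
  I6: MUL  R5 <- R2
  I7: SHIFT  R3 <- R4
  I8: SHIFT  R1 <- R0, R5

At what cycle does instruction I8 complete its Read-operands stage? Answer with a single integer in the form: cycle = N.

cycle = 20

I1 -> (1, 2, 8, 9)
I2 -> (2, 3, 4, 5)
I3 -> (6, 7, 8, 9)  // struct: LSU busy until I2 writes@5
I4 -> (7, 8, 10, 11)
I5 -> (10, 11, 12, 13)  // struct: LSU busy until I3 writes@9
I6 -> (11, 12, 18, 19)
I7 -> (12, 14, 15, 16)  // RAW R4: wait I5 write@13
I8 -> (17, 20, 21, 22)  // struct: SHIFT busy until I7 writes@16, RAW R5: wait I6 write@19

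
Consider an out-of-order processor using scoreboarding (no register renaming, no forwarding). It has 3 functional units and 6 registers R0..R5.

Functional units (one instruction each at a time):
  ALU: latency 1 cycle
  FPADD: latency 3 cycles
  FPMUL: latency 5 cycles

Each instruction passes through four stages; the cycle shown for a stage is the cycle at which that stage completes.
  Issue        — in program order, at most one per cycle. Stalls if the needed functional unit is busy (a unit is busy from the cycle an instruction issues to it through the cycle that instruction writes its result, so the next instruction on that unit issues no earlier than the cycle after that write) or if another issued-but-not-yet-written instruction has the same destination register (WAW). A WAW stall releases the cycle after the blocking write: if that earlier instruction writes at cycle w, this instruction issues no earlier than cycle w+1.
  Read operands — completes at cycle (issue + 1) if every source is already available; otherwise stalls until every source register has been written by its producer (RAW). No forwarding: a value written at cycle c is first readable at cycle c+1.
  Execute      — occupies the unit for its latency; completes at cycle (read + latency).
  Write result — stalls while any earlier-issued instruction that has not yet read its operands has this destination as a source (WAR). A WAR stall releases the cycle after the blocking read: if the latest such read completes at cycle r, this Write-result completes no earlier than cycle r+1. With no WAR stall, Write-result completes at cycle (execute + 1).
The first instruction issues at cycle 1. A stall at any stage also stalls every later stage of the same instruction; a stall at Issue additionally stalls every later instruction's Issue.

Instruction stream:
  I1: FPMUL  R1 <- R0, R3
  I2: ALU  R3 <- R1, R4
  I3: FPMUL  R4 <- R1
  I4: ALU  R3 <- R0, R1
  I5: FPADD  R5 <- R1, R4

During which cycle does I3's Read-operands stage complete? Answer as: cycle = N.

cycle = 10

c1: I1→FPMUL
c2: I1 RO | I2→ALU
c7: I1 EX
c8: I1 WR R1
c9: I2 RO | I3→FPMUL
c10: I2 EX | I3 RO
c11: I2 WR R3
c12: I4→ALU
c13: I4 RO | I5→FPADD
c14: I4 EX
c15: I3 EX | I4 WR R3
c16: I3 WR R4
c17: I5 RO
c20: I5 EX
c21: I5 WR R5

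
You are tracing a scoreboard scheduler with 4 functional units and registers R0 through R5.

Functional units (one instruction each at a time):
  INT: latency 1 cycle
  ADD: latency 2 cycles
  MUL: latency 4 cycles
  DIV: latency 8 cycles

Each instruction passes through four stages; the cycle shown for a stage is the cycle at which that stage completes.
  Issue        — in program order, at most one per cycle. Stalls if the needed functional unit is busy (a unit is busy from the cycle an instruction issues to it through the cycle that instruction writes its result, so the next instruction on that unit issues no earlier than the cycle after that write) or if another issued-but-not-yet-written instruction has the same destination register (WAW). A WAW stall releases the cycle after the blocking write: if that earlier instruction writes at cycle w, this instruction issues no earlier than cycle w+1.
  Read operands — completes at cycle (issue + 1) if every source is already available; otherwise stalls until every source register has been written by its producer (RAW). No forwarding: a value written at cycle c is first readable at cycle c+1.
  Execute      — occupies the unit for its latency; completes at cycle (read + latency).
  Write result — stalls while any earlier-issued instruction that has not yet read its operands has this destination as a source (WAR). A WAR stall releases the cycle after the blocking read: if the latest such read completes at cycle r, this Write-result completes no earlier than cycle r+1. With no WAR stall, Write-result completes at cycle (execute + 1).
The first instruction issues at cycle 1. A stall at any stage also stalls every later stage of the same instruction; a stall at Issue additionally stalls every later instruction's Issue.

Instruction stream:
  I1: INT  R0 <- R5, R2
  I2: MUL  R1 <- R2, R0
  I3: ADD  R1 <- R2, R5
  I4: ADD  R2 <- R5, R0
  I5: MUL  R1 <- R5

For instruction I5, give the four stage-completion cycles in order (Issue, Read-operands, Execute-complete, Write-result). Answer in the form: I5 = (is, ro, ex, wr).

I1: IS=1 RO=2 EX=3 WR=4
I2: IS=2 RO=5 EX=9 WR=10  [RAW R0: wait I1 write@4]
I3: IS=11 RO=12 EX=14 WR=15  [WAW R1: wait I2 write@10]
I4: IS=16 RO=17 EX=19 WR=20  [struct: ADD busy until I3 writes@15]
I5: IS=17 RO=18 EX=22 WR=23

I5 = (17, 18, 22, 23)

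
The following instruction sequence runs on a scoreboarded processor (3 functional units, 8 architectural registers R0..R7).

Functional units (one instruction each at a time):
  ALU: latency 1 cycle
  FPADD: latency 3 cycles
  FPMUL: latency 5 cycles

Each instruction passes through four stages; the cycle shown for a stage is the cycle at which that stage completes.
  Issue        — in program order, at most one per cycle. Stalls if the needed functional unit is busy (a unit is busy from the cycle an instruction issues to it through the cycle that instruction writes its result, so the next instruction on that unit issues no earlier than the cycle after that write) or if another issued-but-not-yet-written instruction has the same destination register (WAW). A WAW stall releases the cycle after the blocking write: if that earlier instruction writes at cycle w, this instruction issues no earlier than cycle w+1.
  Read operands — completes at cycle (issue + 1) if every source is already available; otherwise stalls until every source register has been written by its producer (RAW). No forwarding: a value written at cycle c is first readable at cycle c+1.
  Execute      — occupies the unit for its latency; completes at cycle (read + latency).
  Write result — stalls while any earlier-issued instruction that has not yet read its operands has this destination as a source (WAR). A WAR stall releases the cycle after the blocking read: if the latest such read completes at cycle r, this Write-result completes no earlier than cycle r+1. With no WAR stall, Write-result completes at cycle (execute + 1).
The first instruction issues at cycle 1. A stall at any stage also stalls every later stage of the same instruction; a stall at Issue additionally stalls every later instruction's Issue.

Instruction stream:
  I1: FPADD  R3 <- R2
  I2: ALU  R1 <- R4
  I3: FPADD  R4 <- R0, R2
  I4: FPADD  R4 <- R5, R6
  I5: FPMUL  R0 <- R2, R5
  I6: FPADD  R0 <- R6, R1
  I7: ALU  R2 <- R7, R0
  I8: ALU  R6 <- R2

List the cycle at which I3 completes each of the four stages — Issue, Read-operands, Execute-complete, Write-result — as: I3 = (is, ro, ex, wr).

cycle 1: issue I1 (FPADD)
cycle 2: I1 read-ops; issue I2 (ALU)
cycle 3: I2 read-ops
cycle 4: I2 finished on ALU
cycle 5: I1 finished on FPADD; I2→R1
cycle 6: I1→R3
cycle 7: issue I3 (FPADD)
cycle 8: I3 read-ops
cycle 11: I3 finished on FPADD
cycle 12: I3→R4
cycle 13: issue I4 (FPADD)
cycle 14: I4 read-ops; issue I5 (FPMUL)
cycle 15: I5 read-ops
cycle 17: I4 finished on FPADD
cycle 18: I4→R4
cycle 20: I5 finished on FPMUL
cycle 21: I5→R0
cycle 22: issue I6 (FPADD)
cycle 23: I6 read-ops; issue I7 (ALU)
cycle 26: I6 finished on FPADD
cycle 27: I6→R0
cycle 28: I7 read-ops
cycle 29: I7 finished on ALU
cycle 30: I7→R2
cycle 31: issue I8 (ALU)
cycle 32: I8 read-ops
cycle 33: I8 finished on ALU
cycle 34: I8→R6

I3 = (7, 8, 11, 12)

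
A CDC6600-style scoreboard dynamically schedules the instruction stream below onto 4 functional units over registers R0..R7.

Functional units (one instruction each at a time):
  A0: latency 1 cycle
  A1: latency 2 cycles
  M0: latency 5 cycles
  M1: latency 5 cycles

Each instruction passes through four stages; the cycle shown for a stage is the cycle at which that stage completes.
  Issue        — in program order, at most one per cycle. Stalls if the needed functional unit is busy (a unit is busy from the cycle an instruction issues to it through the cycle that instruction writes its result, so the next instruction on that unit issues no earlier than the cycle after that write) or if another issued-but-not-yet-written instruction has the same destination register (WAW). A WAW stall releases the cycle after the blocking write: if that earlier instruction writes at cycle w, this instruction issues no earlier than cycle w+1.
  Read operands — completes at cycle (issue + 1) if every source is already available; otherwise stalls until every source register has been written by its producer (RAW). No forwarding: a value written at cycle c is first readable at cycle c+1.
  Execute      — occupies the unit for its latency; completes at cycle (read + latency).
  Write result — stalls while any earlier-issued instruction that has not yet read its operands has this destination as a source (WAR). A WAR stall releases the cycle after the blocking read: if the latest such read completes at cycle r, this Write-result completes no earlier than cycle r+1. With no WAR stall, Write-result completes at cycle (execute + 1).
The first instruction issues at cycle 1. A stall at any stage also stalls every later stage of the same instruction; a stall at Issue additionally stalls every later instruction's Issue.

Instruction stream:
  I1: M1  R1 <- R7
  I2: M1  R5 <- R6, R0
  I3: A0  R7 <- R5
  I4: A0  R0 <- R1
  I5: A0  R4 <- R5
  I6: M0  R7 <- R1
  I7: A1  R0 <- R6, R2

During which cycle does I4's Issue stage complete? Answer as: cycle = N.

t=1  I1 issues→M1
t=2  I1 reads
t=7  I1 exec-done
t=8  I1 writes R1
t=9  I2 issues→M1
t=10  I2 reads; I3 issues→A0
t=15  I2 exec-done
t=16  I2 writes R5
t=17  I3 reads
t=18  I3 exec-done
t=19  I3 writes R7
t=20  I4 issues→A0
t=21  I4 reads
t=22  I4 exec-done
t=23  I4 writes R0
t=24  I5 issues→A0
t=25  I5 reads; I6 issues→M0
t=26  I5 exec-done; I6 reads; I7 issues→A1
t=27  I5 writes R4; I7 reads
t=29  I7 exec-done
t=30  I7 writes R0
t=31  I6 exec-done
t=32  I6 writes R7

cycle = 20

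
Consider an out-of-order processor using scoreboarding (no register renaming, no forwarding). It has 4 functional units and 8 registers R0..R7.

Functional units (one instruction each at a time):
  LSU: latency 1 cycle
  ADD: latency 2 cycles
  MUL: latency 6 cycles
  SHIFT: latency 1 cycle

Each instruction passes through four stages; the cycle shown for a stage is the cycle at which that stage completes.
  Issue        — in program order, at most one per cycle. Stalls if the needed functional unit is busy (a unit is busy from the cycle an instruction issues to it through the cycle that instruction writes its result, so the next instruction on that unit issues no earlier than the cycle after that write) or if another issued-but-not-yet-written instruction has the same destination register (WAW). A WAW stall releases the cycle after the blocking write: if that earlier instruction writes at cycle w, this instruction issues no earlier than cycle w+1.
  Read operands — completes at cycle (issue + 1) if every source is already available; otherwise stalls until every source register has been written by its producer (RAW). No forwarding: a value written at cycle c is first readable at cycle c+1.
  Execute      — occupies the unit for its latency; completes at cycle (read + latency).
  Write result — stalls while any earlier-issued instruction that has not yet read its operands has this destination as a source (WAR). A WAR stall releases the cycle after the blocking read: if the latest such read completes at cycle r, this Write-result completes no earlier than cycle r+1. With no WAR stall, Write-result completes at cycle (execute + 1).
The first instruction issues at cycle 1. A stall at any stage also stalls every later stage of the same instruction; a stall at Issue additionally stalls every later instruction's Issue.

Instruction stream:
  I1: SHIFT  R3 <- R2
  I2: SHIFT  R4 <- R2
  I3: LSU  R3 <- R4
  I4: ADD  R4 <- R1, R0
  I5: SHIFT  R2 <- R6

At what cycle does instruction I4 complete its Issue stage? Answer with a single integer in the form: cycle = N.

cycle = 9

[I1] 1/2/3/4
[I2] 5/6/7/8  (struct: SHIFT busy until I1 writes@4)
[I3] 6/9/10/11  (RAW R4: wait I2 write@8)
[I4] 9/10/12/13  (WAW R4: wait I2 write@8)
[I5] 10/11/12/13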